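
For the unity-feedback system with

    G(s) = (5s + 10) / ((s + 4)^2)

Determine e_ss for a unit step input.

e_ss = 0.6154

G(s) has no poles at the origin.
This is a Type 0 system. Kp = lim_{s→0} G(s) = 10/16 = 5/8.
e_ss = 1/(1 + Kp) = 1/(1 + 5/8) = 8/13 ≈ 0.6154.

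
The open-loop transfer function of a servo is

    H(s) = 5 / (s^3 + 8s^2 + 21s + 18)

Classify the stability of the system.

stable

The denominator s^3 + 8s^2 + 21s + 18 factors as (s + 3)^2(s + 2), giving poles at s = -3, -3, -2.
Since all poles lie strictly in the left half-plane, the system is stable.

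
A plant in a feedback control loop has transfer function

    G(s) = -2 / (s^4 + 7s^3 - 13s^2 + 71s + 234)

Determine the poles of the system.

s = -2, -9, 2 ± 3j

The poles are the roots of the denominator s^4 + 7s^3 - 13s^2 + 71s + 234 = 0.
Trying s = -2: the polynomial evaluates to 0, so (s + 2) is a factor.
Dividing out leaves s^3 + 5s^2 - 23s + 117 = 0.
This factors further as (s + 9)(s^2 - 4s + 13) = 0.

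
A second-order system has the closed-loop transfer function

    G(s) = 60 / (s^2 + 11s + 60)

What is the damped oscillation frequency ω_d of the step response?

ω_d ≈ 5.454 rad/s

Comparing s^2 + 11s + 60 to s^2 + 2ζωₙs + ωₙ²: ωₙ = √60 ≈ 7.746 rad/s and ζ = 11/(2·√60) ≈ 0.7100.
ζωₙ = 11/2 = 5.5, so ω_d = ωₙ√(1−ζ²) = √(ωₙ² − (ζωₙ)²) = √(60 − 5.5²) = √29.75 ≈ 5.454 rad/s.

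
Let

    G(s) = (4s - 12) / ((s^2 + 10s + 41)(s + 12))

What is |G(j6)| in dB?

|G(j6)|_dB ≈ -29.6 dB

Substitute s = j6: numerator = -12 + j24, denominator = -300 + j750.
|G(j6)| = |-12 + j24| / |-300 + j750| = 26.833 / 807.77 ≈ 0.03322.
In decibels: 20·log₁₀(0.03322) ≈ -29.6 dB.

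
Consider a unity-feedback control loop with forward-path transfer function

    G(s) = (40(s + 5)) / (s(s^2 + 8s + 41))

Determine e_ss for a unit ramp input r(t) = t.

e_ss = 0.2050

G(s) has one pole at the origin.
This is a Type 1 system. Kv = lim_{s→0} s·G(s) = 200/41.
e_ss = 1/Kv = 1/(200/41) = 41/200 ≈ 0.2050.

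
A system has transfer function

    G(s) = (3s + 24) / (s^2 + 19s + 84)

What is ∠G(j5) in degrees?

∠G(j5) ≈ -26.15°

At s = j5: numerator = 24 + j15, denominator = 59 + j95.
∠G = ∠num − ∠den = 32.005° − (58.158°) = -26.15°.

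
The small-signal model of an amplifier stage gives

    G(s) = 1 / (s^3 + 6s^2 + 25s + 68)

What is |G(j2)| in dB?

|G(j2)|_dB ≈ -35.7 dB

Substitute s = j2: numerator = 1, denominator = 44 + j42.
|G(j2)| = |1| / |44 + j42| = 1 / 60.828 ≈ 0.01644.
In decibels: 20·log₁₀(0.01644) ≈ -35.7 dB.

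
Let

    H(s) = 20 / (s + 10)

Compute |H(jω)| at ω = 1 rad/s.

Substitute s = j1: numerator = 20, denominator = 10 + j1.
|H(j1)| = |20| / |10 + j1| = 20 / 10.050 ≈ 1.990.

|H(j1)| ≈ 1.990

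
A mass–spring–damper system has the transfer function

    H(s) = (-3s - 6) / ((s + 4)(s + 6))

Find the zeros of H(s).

Set the numerator to zero: -3s - 6 = 0, i.e. -3·(s + 2) = 0.
So s = -2.

s = -2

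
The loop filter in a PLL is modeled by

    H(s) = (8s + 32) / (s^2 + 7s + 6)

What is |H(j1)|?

|H(j1)| ≈ 3.834

Substitute s = j1: numerator = 32 + j8, denominator = 5 + j7.
|H(j1)| = |32 + j8| / |5 + j7| = 32.985 / 8.6023 ≈ 3.834.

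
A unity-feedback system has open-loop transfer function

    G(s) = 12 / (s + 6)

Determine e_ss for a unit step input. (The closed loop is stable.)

G(s) has no poles at the origin.
This is a Type 0 system. Kp = lim_{s→0} G(s) = 12/6 = 2.
e_ss = 1/(1 + Kp) = 1/(1 + 2) = 1/3 ≈ 0.3333.

e_ss = 0.3333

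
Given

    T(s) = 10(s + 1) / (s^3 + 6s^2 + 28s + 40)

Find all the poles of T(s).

s = -2 + 4j, -2 - 4j, -2

The poles are the roots of the denominator s^3 + 6s^2 + 28s + 40 = 0.
Trying s = -2: the polynomial evaluates to 0, so (s + 2) is a factor.
Dividing out leaves s^2 + 4s + 20 = 0.
The quadratic formula then gives s = -2 ± 4j.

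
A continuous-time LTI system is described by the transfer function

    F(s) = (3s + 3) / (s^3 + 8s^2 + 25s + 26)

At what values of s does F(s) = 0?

s = -1

Set the numerator to zero: 3s + 3 = 0, i.e. 3·(s + 1) = 0.
So s = -1.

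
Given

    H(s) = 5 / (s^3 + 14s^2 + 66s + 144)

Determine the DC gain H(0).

H(0) = 5/144 ≈ 0.03472

Set s = 0: H(0) = (5) / (144) = 5/144.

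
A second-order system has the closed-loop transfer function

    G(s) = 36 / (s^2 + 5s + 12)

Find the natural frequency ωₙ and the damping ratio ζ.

ωₙ ≈ 3.464 rad/s, ζ ≈ 0.7217

Compare the denominator to the standard form s^2 + 2ζωₙs + ωₙ².
ωₙ² = 12, so ωₙ = √12 ≈ 3.464 rad/s.
2ζωₙ = 5, so ζ = 5/(2·√12) ≈ 0.7217.
With ζ = 0.7217 the response is underdamped.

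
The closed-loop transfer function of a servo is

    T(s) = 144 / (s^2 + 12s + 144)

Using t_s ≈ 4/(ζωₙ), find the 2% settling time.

t_s ≈ 0.6667 s

Comparing s^2 + 12s + 144 to s^2 + 2ζωₙs + ωₙ²: ωₙ = 12 rad/s and ζ = 12/(2·12) = 0.5.
ζωₙ = 12/2 = 6, so t_s ≈ 4/(ζωₙ) = 4/6 ≈ 0.6667 s.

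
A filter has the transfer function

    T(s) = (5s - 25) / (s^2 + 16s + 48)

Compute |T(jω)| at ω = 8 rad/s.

|T(j8)| ≈ 0.3657

Substitute s = j8: numerator = -25 + j40, denominator = -16 + j128.
|T(j8)| = |-25 + j40| / |-16 + j128| = 47.170 / 129.00 ≈ 0.3657.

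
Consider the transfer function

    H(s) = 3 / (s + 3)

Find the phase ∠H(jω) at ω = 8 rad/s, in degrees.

At s = j8: numerator = 3, denominator = 3 + j8.
∠H = ∠num − ∠den = 0° − (69.444°) = -69.44°.

∠H(j8) ≈ -69.44°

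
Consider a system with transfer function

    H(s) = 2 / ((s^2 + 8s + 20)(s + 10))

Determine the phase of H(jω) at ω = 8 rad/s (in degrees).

∠H(j8) ≈ -163.2°

At s = j8: numerator = 2, denominator = -952 + j288.
∠H = ∠num − ∠den = 0° − (163.17°) = -163.2°.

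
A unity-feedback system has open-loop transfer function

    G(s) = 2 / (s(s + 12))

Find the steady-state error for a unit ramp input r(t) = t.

G(s) has one pole at the origin.
This is a Type 1 system. Kv = lim_{s→0} s·G(s) = 2/12 = 1/6.
e_ss = 1/Kv = 1/(1/6) = 6.

e_ss = 6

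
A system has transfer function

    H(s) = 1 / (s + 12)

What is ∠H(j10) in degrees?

∠H(j10) ≈ -39.81°

At s = j10: numerator = 1, denominator = 12 + j10.
∠H = ∠num − ∠den = 0° − (39.806°) = -39.81°.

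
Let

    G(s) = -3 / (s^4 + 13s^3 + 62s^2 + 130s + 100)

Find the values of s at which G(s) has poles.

s = -3 ± j, -2, -5

The poles are the roots of the denominator s^4 + 13s^3 + 62s^2 + 130s + 100 = 0.
Trying s = -2: the polynomial evaluates to 0, so (s + 2) is a factor.
Dividing out leaves s^3 + 11s^2 + 40s + 50 = 0.
This factors further as (s^2 + 6s + 10)(s + 5) = 0.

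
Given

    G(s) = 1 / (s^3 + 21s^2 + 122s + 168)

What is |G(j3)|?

|G(j3)| ≈ 0.002944

Substitute s = j3: numerator = 1, denominator = -21 + j339.
|G(j3)| = |1| / |-21 + j339| = 1 / 339.65 ≈ 0.002944.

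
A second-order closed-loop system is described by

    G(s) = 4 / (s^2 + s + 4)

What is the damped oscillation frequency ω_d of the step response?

Comparing s^2 + s + 4 to s^2 + 2ζωₙs + ωₙ²: ωₙ = 2 rad/s and ζ = 1/(2·2) = 0.25.
ζωₙ = 1/2 = 0.5, so ω_d = ωₙ√(1−ζ²) = √(ωₙ² − (ζωₙ)²) = √(4 − 0.5²) = √3.75 ≈ 1.936 rad/s.

ω_d ≈ 1.936 rad/s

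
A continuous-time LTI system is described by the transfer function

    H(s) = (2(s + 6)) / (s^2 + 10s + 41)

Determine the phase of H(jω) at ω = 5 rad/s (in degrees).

At s = j5: numerator = 12 + j10, denominator = 16 + j50.
∠H = ∠num − ∠den = 39.806° − (72.255°) = -32.45°.

∠H(j5) ≈ -32.45°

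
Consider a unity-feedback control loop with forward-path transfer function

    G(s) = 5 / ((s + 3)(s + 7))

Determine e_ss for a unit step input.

G(s) has no poles at the origin.
This is a Type 0 system. Kp = lim_{s→0} G(s) = 5/21.
e_ss = 1/(1 + Kp) = 1/(1 + 5/21) = 21/26 ≈ 0.8077.

e_ss = 0.8077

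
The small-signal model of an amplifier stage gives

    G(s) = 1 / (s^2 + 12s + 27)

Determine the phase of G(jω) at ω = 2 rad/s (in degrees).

At s = j2: numerator = 1, denominator = 23 + j24.
∠G = ∠num − ∠den = 0° − (46.219°) = -46.22°.

∠G(j2) ≈ -46.22°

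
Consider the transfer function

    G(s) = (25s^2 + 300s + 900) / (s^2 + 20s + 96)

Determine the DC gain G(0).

G(0) = 75/8 ≈ 9.375

Set s = 0: G(0) = (900) / (96) = 75/8.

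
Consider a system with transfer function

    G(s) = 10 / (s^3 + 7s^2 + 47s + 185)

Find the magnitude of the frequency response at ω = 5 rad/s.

|G(j5)| ≈ 0.09054

Substitute s = j5: numerator = 10, denominator = 10 + j110.
|G(j5)| = |10| / |10 + j110| = 10 / 110.45 ≈ 0.09054.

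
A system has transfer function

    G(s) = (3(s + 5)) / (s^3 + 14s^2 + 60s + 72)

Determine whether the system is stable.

The denominator s^3 + 14s^2 + 60s + 72 factors as (s + 6)^2(s + 2), giving poles at s = -6, -6, -2.
Since all poles lie strictly in the left half-plane, the system is stable.

stable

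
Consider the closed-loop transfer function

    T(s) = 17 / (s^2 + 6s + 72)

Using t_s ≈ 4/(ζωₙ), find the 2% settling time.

Comparing s^2 + 6s + 72 to s^2 + 2ζωₙs + ωₙ²: ωₙ = √72 ≈ 8.485 rad/s and ζ = 6/(2·√72) ≈ 0.3536.
ζωₙ = 6/2 = 3, so t_s ≈ 4/(ζωₙ) = 4/3 ≈ 1.333 s.

t_s ≈ 1.333 s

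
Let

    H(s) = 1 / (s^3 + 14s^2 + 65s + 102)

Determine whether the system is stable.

stable

The denominator s^3 + 14s^2 + 65s + 102 factors as (s^2 + 8s + 17)(s + 6), giving poles at s = -4 ± j, -6.
Since all poles lie strictly in the left half-plane, the system is stable.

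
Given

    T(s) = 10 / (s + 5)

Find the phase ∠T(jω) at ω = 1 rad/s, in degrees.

At s = j1: numerator = 10, denominator = 5 + j1.
∠T = ∠num − ∠den = 0° − (11.310°) = -11.31°.

∠T(j1) ≈ -11.31°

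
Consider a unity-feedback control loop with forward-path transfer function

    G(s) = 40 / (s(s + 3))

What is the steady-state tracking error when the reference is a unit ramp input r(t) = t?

G(s) has one pole at the origin.
This is a Type 1 system. Kv = lim_{s→0} s·G(s) = 40/3.
e_ss = 1/Kv = 1/(40/3) = 3/40 ≈ 0.07500.

e_ss = 0.07500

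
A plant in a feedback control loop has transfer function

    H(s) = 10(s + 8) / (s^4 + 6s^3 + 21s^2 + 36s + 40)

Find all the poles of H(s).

The poles are the roots of the denominator s^4 + 6s^3 + 21s^2 + 36s + 40 = 0.
No real roots exist; factor into two real quadratics: (s^2 + 4s + 8)(s^2 + 2s + 5) = 0.
Each quadratic gives a conjugate pair via the quadratic formula.

s = -2 ± 2j, -1 ± 2j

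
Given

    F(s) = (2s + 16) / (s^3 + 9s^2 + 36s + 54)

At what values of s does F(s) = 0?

s = -8

Set the numerator to zero: 2s + 16 = 0, i.e. 2·(s + 8) = 0.
So s = -8.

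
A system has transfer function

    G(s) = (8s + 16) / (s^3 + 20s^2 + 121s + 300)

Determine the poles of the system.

The poles are the roots of the denominator s^3 + 20s^2 + 121s + 300 = 0.
Trying s = -12: the polynomial evaluates to 0, so (s + 12) is a factor.
Dividing out leaves s^2 + 8s + 25 = 0.
The quadratic formula then gives s = -4 ± 3j.

s = -4 ± 3j, -12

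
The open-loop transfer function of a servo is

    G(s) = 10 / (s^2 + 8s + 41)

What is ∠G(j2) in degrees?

At s = j2: numerator = 10, denominator = 37 + j16.
∠G = ∠num − ∠den = 0° − (23.385°) = -23.39°.

∠G(j2) ≈ -23.39°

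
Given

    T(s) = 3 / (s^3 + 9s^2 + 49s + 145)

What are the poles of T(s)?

The poles are the roots of the denominator s^3 + 9s^2 + 49s + 145 = 0.
Trying s = -5: the polynomial evaluates to 0, so (s + 5) is a factor.
Dividing out leaves s^2 + 4s + 29 = 0.
The quadratic formula then gives s = -2 ± 5j.

s = -2 ± 5j, -5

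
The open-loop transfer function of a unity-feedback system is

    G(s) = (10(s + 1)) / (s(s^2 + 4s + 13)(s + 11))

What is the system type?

The denominator has 1 factor of s at the origin (free integrator), so this is a Type 1 system.

Type 1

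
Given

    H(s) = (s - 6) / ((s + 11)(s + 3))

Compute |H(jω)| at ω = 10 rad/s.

|H(j10)| ≈ 0.07514

Substitute s = j10: numerator = -6 + j10, denominator = -67 + j140.
|H(j10)| = |-6 + j10| / |-67 + j140| = 11.662 / 155.21 ≈ 0.07514.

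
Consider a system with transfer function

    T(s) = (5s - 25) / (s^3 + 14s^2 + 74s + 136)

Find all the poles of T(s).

s = -5 + 3j, -5 - 3j, -4

The poles are the roots of the denominator s^3 + 14s^2 + 74s + 136 = 0.
Trying s = -4: the polynomial evaluates to 0, so (s + 4) is a factor.
Dividing out leaves s^2 + 10s + 34 = 0.
The quadratic formula then gives s = -5 ± 3j.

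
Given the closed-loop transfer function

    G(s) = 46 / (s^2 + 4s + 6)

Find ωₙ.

ωₙ ≈ 2.449 rad/s

Compare the denominator to the standard form s^2 + 2ζωₙs + ωₙ².
ωₙ² = 6, so ωₙ = √6 ≈ 2.449 rad/s.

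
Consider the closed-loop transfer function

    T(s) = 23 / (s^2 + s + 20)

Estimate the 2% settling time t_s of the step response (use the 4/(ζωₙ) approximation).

Comparing s^2 + s + 20 to s^2 + 2ζωₙs + ωₙ²: ωₙ = √20 ≈ 4.472 rad/s and ζ = 1/(2·√20) ≈ 0.1118.
ζωₙ = 1/2 = 0.5, so t_s ≈ 4/(ζωₙ) = 4/0.5 = 8 s.

t_s ≈ 8 s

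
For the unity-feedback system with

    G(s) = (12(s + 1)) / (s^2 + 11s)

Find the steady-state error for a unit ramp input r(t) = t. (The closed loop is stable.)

e_ss = 0.9167

G(s) has one pole at the origin.
This is a Type 1 system. Kv = lim_{s→0} s·G(s) = 12/11.
e_ss = 1/Kv = 1/(12/11) = 11/12 ≈ 0.9167.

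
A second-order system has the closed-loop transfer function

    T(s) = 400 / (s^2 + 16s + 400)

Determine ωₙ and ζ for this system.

Compare the denominator to the standard form s^2 + 2ζωₙs + ωₙ².
ωₙ² = 400, so ωₙ = 20 rad/s.
2ζωₙ = 16, so ζ = 16/(2·20) = 0.4.

ωₙ = 20 rad/s, ζ = 0.4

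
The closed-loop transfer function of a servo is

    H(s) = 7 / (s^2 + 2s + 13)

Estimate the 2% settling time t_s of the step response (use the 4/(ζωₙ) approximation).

t_s ≈ 4 s

Comparing s^2 + 2s + 13 to s^2 + 2ζωₙs + ωₙ²: ωₙ = √13 ≈ 3.606 rad/s and ζ = 2/(2·√13) ≈ 0.2774.
ζωₙ = 2/2 = 1, so t_s ≈ 4/(ζωₙ) = 4/1 = 4 s.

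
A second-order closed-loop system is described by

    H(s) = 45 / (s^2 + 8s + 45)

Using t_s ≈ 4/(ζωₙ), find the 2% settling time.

t_s ≈ 1 s

Comparing s^2 + 8s + 45 to s^2 + 2ζωₙs + ωₙ²: ωₙ = √45 ≈ 6.708 rad/s and ζ = 8/(2·√45) ≈ 0.5963.
ζωₙ = 8/2 = 4, so t_s ≈ 4/(ζωₙ) = 4/4 = 1 s.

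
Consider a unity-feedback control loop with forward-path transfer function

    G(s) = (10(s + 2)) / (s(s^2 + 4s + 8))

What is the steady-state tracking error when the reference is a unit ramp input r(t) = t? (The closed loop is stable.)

e_ss = 0.4000

G(s) has one pole at the origin.
This is a Type 1 system. Kv = lim_{s→0} s·G(s) = 20/8 = 5/2.
e_ss = 1/Kv = 1/(5/2) = 2/5 ≈ 0.4000.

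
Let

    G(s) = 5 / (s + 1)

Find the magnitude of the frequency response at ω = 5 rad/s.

|G(j5)| ≈ 0.9806

Substitute s = j5: numerator = 5, denominator = 1 + j5.
|G(j5)| = |5| / |1 + j5| = 5 / 5.0990 ≈ 0.9806.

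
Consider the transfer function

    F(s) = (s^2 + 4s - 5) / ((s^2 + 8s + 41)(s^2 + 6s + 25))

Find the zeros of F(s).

Set the numerator to zero: s^2 + 4s - 5 = 0.
Factoring: (s + 5)(s - 1) = 0.

s = -5, 1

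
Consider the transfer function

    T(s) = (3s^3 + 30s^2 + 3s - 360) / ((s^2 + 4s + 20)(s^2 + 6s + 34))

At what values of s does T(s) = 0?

s = -5, 3, -8

Set the numerator to zero: 3s^3 + 30s^2 + 3s - 360 = 0, i.e. 3·(s^3 + 10s^2 + s - 120) = 0.
Factoring: (s + 5)(s - 3)(s + 8) = 0.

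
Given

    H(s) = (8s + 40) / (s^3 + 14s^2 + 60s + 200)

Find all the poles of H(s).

The poles are the roots of the denominator s^3 + 14s^2 + 60s + 200 = 0.
Trying s = -10: the polynomial evaluates to 0, so (s + 10) is a factor.
Dividing out leaves s^2 + 4s + 20 = 0.
The quadratic formula then gives s = -2 ± 4j.

s = -2 + 4j, -2 - 4j, -10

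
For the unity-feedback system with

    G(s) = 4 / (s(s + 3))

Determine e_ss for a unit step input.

G(s) has one pole at the origin.
This is a Type 1 system; for a step input the steady-state error is zero.

e_ss = 0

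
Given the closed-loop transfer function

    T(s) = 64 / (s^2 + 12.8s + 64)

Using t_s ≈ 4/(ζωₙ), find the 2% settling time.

Comparing s^2 + 12.8s + 64 to s^2 + 2ζωₙs + ωₙ²: ωₙ = 8 rad/s and ζ = 12.8/(2·8) = 0.8.
ζωₙ = 12.8/2 = 6.4, so t_s ≈ 4/(ζωₙ) = 4/6.4 = 0.6250 s.

t_s ≈ 0.6250 s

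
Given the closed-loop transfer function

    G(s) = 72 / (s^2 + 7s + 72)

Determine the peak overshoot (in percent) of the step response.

Comparing s^2 + 7s + 72 to s^2 + 2ζωₙs + ωₙ²: ωₙ = √72 ≈ 8.485 rad/s and ζ = 7/(2·√72) ≈ 0.4125.
%OS = 100·exp(−πζ/√(1−ζ²)) = 100·exp(−π·0.4125/√(1−0.4125²)) ≈ 24.1%.

%OS ≈ 24.1%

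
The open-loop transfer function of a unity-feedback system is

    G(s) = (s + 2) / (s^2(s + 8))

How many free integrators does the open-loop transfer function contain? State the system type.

The denominator has 2 factors of s at the origin (free integrators), so this is a Type 2 system.

Type 2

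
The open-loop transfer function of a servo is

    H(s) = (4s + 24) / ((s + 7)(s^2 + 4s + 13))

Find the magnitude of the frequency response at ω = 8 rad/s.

Substitute s = j8: numerator = 24 + j32, denominator = -613 - j184.
|H(j8)| = |24 + j32| / |-613 - j184| = 40 / 640.02 ≈ 0.06250.

|H(j8)| ≈ 0.06250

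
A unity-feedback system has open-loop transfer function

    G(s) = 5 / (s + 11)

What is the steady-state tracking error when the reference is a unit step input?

G(s) has no poles at the origin.
This is a Type 0 system. Kp = lim_{s→0} G(s) = 5/11.
e_ss = 1/(1 + Kp) = 1/(1 + 5/11) = 11/16 ≈ 0.6875.

e_ss = 0.6875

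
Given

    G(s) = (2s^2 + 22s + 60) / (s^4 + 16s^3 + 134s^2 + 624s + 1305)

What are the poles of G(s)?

The poles are the roots of the denominator s^4 + 16s^3 + 134s^2 + 624s + 1305 = 0.
No real roots exist; factor into two real quadratics: (s^2 + 6s + 45)(s^2 + 10s + 29) = 0.
Each quadratic gives a conjugate pair via the quadratic formula.

s = -3 + 6j, -3 - 6j, -5 + 2j, -5 - 2j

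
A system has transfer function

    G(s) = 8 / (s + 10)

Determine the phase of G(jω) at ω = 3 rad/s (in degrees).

∠G(j3) ≈ -16.70°

At s = j3: numerator = 8, denominator = 10 + j3.
∠G = ∠num − ∠den = 0° − (16.699°) = -16.70°.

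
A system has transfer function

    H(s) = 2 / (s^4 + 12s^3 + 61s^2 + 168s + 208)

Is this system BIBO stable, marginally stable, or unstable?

stable

The denominator s^4 + 12s^3 + 61s^2 + 168s + 208 factors as (s + 4)^2(s^2 + 4s + 13), giving poles at s = -4, -2 ± 3j, -4.
Since all poles lie strictly in the left half-plane, the system is stable.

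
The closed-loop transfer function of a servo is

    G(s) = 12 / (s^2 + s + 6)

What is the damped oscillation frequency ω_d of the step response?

Comparing s^2 + s + 6 to s^2 + 2ζωₙs + ωₙ²: ωₙ = √6 ≈ 2.449 rad/s and ζ = 1/(2·√6) ≈ 0.2041.
ζωₙ = 1/2 = 0.5, so ω_d = ωₙ√(1−ζ²) = √(ωₙ² − (ζωₙ)²) = √(6 − 0.5²) = √5.75 ≈ 2.398 rad/s.

ω_d ≈ 2.398 rad/s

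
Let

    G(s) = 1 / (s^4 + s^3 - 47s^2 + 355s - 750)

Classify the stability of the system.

unstable

The denominator s^4 + s^3 - 47s^2 + 355s - 750 factors as (s^2 - 6s + 25)(s + 10)(s - 3), giving poles at s = 3 + 4j, 3 - 4j, -10, 3.
Since the pole(s) at s = 3 ± 4j, 3 lie in the right half-plane, the system is unstable.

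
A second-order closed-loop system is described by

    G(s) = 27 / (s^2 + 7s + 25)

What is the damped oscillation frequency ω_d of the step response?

Comparing s^2 + 7s + 25 to s^2 + 2ζωₙs + ωₙ²: ωₙ = 5 rad/s and ζ = 7/(2·5) = 0.7.
ζωₙ = 7/2 = 3.5, so ω_d = ωₙ√(1−ζ²) = √(ωₙ² − (ζωₙ)²) = √(25 − 3.5²) = √12.75 ≈ 3.571 rad/s.

ω_d ≈ 3.571 rad/s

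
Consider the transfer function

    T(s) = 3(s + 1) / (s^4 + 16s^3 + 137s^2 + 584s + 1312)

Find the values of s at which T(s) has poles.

The poles are the roots of the denominator s^4 + 16s^3 + 137s^2 + 584s + 1312 = 0.
No real roots exist; factor into two real quadratics: (s^2 + 8s + 41)(s^2 + 8s + 32) = 0.
Each quadratic gives a conjugate pair via the quadratic formula.

s = -4 + 5j, -4 - 5j, -4 + 4j, -4 - 4j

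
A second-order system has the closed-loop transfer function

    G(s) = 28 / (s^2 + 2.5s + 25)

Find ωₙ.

Compare the denominator to the standard form s^2 + 2ζωₙs + ωₙ².
ωₙ² = 25, so ωₙ = 5 rad/s.

ωₙ = 5 rad/s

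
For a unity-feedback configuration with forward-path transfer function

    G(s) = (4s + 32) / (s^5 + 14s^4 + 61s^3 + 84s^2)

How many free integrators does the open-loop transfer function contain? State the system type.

Factor s from the denominator: s^5 + 14s^4 + 61s^3 + 84s^2 = s^2·(s^3 + 14s^2 + 61s + 84).
There are 2 poles at the origin, so the system is Type 2.

Type 2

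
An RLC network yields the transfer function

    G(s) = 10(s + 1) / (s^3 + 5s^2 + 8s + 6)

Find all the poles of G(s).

s = -1 + j, -1 - j, -3

The poles are the roots of the denominator s^3 + 5s^2 + 8s + 6 = 0.
Trying s = -3: the polynomial evaluates to 0, so (s + 3) is a factor.
Dividing out leaves s^2 + 2s + 2 = 0.
The quadratic formula then gives s = -1 ± 1j.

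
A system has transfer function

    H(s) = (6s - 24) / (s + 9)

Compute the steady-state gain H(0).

Set s = 0: H(0) = (-24) / (9) = -8/3.

H(0) = -8/3 ≈ -2.667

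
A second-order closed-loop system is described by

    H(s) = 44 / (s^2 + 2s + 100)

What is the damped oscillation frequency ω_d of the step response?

ω_d ≈ 9.950 rad/s

Comparing s^2 + 2s + 100 to s^2 + 2ζωₙs + ωₙ²: ωₙ = 10 rad/s and ζ = 2/(2·10) = 0.1.
ζωₙ = 2/2 = 1, so ω_d = ωₙ√(1−ζ²) = √(ωₙ² − (ζωₙ)²) = √(100 − 1²) = √99 ≈ 9.950 rad/s.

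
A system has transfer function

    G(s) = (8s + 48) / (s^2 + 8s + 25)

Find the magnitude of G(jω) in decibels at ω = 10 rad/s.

|G(j10)|_dB ≈ -1.40 dB

Substitute s = j10: numerator = 48 + j80, denominator = -75 + j80.
|G(j10)| = |48 + j80| / |-75 + j80| = 93.295 / 109.66 ≈ 0.8508.
In decibels: 20·log₁₀(0.8508) ≈ -1.40 dB.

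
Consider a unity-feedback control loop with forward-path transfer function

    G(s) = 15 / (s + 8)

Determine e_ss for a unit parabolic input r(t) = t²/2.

e_ss = ∞

G(s) has no poles at the origin.
This is a Type 0 system; Ka = lim_{s→0} s^2·G(s) = 0, so the steady-state error for a parabola input is infinite.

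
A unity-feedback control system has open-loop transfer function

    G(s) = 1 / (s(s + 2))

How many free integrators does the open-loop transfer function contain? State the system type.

Type 1

The denominator has 1 factor of s at the origin (free integrator), so this is a Type 1 system.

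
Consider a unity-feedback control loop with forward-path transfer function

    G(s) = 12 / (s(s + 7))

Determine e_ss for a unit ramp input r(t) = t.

G(s) has one pole at the origin.
This is a Type 1 system. Kv = lim_{s→0} s·G(s) = 12/7.
e_ss = 1/Kv = 1/(12/7) = 7/12 ≈ 0.5833.

e_ss = 0.5833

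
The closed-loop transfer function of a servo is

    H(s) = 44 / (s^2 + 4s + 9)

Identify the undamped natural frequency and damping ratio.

Compare the denominator to the standard form s^2 + 2ζωₙs + ωₙ².
ωₙ² = 9, so ωₙ = 3 rad/s.
2ζωₙ = 4, so ζ = 4/(2·3) ≈ 0.6667.
With ζ = 0.6667 the response is underdamped.

ωₙ = 3 rad/s, ζ ≈ 0.6667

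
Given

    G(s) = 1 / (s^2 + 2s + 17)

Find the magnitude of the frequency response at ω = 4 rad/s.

Substitute s = j4: numerator = 1, denominator = 1 + j8.
|G(j4)| = |1| / |1 + j8| = 1 / 8.0623 ≈ 0.1240.

|G(j4)| ≈ 0.1240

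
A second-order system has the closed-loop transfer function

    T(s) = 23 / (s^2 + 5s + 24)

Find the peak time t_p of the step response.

t_p ≈ 0.7457 s

Comparing s^2 + 5s + 24 to s^2 + 2ζωₙs + ωₙ²: ωₙ = √24 ≈ 4.899 rad/s and ζ = 5/(2·√24) ≈ 0.5103.
ζωₙ = 5/2 = 2.5, so ω_d = ωₙ√(1−ζ²) = √(ωₙ² − (ζωₙ)²) = √(24 − 2.5²) = √17.75 ≈ 4.213 rad/s.
t_p = π/ω_d = π/4.213 ≈ 0.7457 s.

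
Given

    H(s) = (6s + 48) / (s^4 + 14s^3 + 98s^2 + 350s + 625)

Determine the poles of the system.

s = -3 ± 4j, -4 ± 3j

The poles are the roots of the denominator s^4 + 14s^3 + 98s^2 + 350s + 625 = 0.
No real roots exist; factor into two real quadratics: (s^2 + 6s + 25)(s^2 + 8s + 25) = 0.
Each quadratic gives a conjugate pair via the quadratic formula.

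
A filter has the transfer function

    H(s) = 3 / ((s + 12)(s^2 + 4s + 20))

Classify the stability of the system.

stable

The poles can be read from the denominator factors: s = -12, -2 ± 4j.
Since all poles lie strictly in the left half-plane, the system is stable.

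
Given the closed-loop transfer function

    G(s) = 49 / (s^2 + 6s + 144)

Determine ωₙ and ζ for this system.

ωₙ = 12 rad/s, ζ = 0.25

Compare the denominator to the standard form s^2 + 2ζωₙs + ωₙ².
ωₙ² = 144, so ωₙ = 12 rad/s.
2ζωₙ = 6, so ζ = 6/(2·12) = 0.25.
With ζ = 0.25 the response is underdamped.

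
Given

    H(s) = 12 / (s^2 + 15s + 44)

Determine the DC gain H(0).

Set s = 0: H(0) = (12) / (44) = 3/11.

H(0) = 3/11 ≈ 0.2727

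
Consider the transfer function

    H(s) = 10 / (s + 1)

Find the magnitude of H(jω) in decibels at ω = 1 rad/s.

|H(j1)|_dB ≈ 17.0 dB

Substitute s = j1: numerator = 10, denominator = 1 + j1.
|H(j1)| = |10| / |1 + j1| = 10 / 1.4142 ≈ 7.071.
In decibels: 20·log₁₀(7.071) ≈ 17.0 dB.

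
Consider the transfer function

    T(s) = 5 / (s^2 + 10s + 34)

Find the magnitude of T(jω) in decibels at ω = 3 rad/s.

|T(j3)|_dB ≈ -17.9 dB

Substitute s = j3: numerator = 5, denominator = 25 + j30.
|T(j3)| = |5| / |25 + j30| = 5 / 39.051 ≈ 0.1280.
In decibels: 20·log₁₀(0.1280) ≈ -17.9 dB.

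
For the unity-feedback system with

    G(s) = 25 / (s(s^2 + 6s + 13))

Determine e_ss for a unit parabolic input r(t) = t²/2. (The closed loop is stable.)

G(s) has one pole at the origin.
This is a Type 1 system; Ka = lim_{s→0} s^2·G(s) = 0, so the steady-state error for a parabola input is infinite.

e_ss = ∞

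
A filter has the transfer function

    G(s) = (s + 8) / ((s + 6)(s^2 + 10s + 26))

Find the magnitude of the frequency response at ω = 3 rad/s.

Substitute s = j3: numerator = 8 + j3, denominator = 12 + j231.
|G(j3)| = |8 + j3| / |12 + j231| = 8.5440 / 231.31 ≈ 0.03694.

|G(j3)| ≈ 0.03694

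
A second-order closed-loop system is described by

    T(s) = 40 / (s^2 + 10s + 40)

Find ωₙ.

ωₙ ≈ 6.325 rad/s

Compare the denominator to the standard form s^2 + 2ζωₙs + ωₙ².
ωₙ² = 40, so ωₙ = √40 ≈ 6.325 rad/s.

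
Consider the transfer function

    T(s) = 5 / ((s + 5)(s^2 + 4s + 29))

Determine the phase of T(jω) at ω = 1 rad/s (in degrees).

∠T(j1) ≈ -19.44°

At s = j1: numerator = 5, denominator = 136 + j48.
∠T = ∠num − ∠den = 0° − (19.440°) = -19.44°.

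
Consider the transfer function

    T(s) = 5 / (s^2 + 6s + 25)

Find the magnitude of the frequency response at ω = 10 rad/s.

|T(j10)| ≈ 0.05206

Substitute s = j10: numerator = 5, denominator = -75 + j60.
|T(j10)| = |5| / |-75 + j60| = 5 / 96.047 ≈ 0.05206.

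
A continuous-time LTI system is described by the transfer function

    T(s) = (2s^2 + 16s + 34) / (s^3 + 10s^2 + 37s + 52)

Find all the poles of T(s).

s = -4, -3 + 2j, -3 - 2j

The poles are the roots of the denominator s^3 + 10s^2 + 37s + 52 = 0.
Trying s = -4: the polynomial evaluates to 0, so (s + 4) is a factor.
Dividing out leaves s^2 + 6s + 13 = 0.
The quadratic formula then gives s = -3 ± 2j.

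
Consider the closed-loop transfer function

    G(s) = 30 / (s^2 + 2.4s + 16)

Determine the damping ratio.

ζ = 0.3

Compare the denominator to the standard form s^2 + 2ζωₙs + ωₙ².
ωₙ² = 16, so ωₙ = 4 rad/s.
2ζωₙ = 2.4, so ζ = 2.4/(2·4) = 0.3.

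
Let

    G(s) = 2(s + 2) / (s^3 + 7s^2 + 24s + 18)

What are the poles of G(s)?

s = -3 + 3j, -3 - 3j, -1

The poles are the roots of the denominator s^3 + 7s^2 + 24s + 18 = 0.
Trying s = -1: the polynomial evaluates to 0, so (s + 1) is a factor.
Dividing out leaves s^2 + 6s + 18 = 0.
The quadratic formula then gives s = -3 ± 3j.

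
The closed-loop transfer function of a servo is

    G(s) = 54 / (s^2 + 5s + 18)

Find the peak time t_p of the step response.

t_p ≈ 0.9165 s

Comparing s^2 + 5s + 18 to s^2 + 2ζωₙs + ωₙ²: ωₙ = √18 ≈ 4.243 rad/s and ζ = 5/(2·√18) ≈ 0.5893.
ζωₙ = 5/2 = 2.5, so ω_d = ωₙ√(1−ζ²) = √(ωₙ² − (ζωₙ)²) = √(18 − 2.5²) = √11.75 ≈ 3.428 rad/s.
t_p = π/ω_d = π/3.428 ≈ 0.9165 s.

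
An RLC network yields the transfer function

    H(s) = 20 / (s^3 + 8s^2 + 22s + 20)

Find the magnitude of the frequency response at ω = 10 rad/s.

Substitute s = j10: numerator = 20, denominator = -780 - j780.
|H(j10)| = |20| / |-780 - j780| = 20 / 1103.1 ≈ 0.01813.

|H(j10)| ≈ 0.01813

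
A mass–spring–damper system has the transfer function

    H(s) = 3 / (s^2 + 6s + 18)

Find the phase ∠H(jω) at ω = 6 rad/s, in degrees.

At s = j6: numerator = 3, denominator = -18 + j36.
∠H = ∠num − ∠den = 0° − (116.57°) = -116.6°.

∠H(j6) ≈ -116.6°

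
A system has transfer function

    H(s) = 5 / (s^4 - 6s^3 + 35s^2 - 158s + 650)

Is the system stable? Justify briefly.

The denominator s^4 - 6s^3 + 35s^2 - 158s + 650 factors as (s^2 - 8s + 25)(s^2 + 2s + 26), giving poles at s = 4 + 3j, 4 - 3j, -1 + 5j, -1 - 5j.
Since the pole(s) at s = 4 + 3j, 4 - 3j lie in the right half-plane, the system is unstable.

unstable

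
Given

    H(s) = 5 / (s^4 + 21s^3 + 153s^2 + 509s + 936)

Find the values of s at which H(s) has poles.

The poles are the roots of the denominator s^4 + 21s^3 + 153s^2 + 509s + 936 = 0.
Trying s = -8: the polynomial evaluates to 0, so (s + 8) is a factor.
Dividing out leaves s^3 + 13s^2 + 49s + 117 = 0.
This factors further as (s^2 + 4s + 13)(s + 9) = 0.

s = -2 + 3j, -2 - 3j, -8, -9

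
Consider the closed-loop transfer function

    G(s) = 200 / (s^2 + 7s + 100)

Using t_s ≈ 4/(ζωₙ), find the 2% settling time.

t_s ≈ 1.143 s

Comparing s^2 + 7s + 100 to s^2 + 2ζωₙs + ωₙ²: ωₙ = 10 rad/s and ζ = 7/(2·10) = 0.35.
ζωₙ = 7/2 = 3.5, so t_s ≈ 4/(ζωₙ) = 4/3.5 ≈ 1.143 s.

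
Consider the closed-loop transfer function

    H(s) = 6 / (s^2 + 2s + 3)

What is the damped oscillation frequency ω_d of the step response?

ω_d ≈ 1.414 rad/s

Comparing s^2 + 2s + 3 to s^2 + 2ζωₙs + ωₙ²: ωₙ = √3 ≈ 1.732 rad/s and ζ = 2/(2·√3) ≈ 0.5774.
ζωₙ = 2/2 = 1, so ω_d = ωₙ√(1−ζ²) = √(ωₙ² − (ζωₙ)²) = √(3 − 1²) = √2 ≈ 1.414 rad/s.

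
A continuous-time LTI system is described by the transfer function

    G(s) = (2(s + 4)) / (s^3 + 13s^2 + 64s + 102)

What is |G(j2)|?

Substitute s = j2: numerator = 8 + j4, denominator = 50 + j120.
|G(j2)| = |8 + j4| / |50 + j120| = 8.9443 / 130 ≈ 0.06880.

|G(j2)| ≈ 0.06880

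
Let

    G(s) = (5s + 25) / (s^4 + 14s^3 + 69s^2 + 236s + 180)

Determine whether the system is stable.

stable

The denominator s^4 + 14s^3 + 69s^2 + 236s + 180 factors as (s + 9)(s + 1)(s^2 + 4s + 20), giving poles at s = -9, -1, -2 + 4j, -2 - 4j.
Since all poles lie strictly in the left half-plane, the system is stable.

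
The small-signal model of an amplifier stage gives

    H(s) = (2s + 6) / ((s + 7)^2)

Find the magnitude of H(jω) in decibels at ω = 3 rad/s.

Substitute s = j3: numerator = 6 + j6, denominator = 40 + j42.
|H(j3)| = |6 + j6| / |40 + j42| = 8.4853 / 58 ≈ 0.1463.
In decibels: 20·log₁₀(0.1463) ≈ -16.7 dB.

|H(j3)|_dB ≈ -16.7 dB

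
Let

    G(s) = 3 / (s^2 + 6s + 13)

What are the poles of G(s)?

The poles are the roots of the denominator s^2 + 6s + 13 = 0.
Using the quadratic formula: s = (-6 ± √(-16))/2 = -3 ± 2j.

s = -3 + 2j, -3 - 2j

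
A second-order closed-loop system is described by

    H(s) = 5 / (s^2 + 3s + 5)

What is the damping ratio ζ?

ζ ≈ 0.6708

Compare the denominator to the standard form s^2 + 2ζωₙs + ωₙ².
ωₙ² = 5, so ωₙ = √5 ≈ 2.236 rad/s.
2ζωₙ = 3, so ζ = 3/(2·√5) ≈ 0.6708.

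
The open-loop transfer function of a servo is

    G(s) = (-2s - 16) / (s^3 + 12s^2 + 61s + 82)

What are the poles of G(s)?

The poles are the roots of the denominator s^3 + 12s^2 + 61s + 82 = 0.
Trying s = -2: the polynomial evaluates to 0, so (s + 2) is a factor.
Dividing out leaves s^2 + 10s + 41 = 0.
The quadratic formula then gives s = -5 ± 4j.

s = -5 ± 4j, -2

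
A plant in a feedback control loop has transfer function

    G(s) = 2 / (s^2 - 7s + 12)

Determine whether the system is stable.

The denominator s^2 - 7s + 12 factors as (s - 4)(s - 3), giving poles at s = 4, 3.
Since the pole(s) at s = 4, 3 lie in the right half-plane, the system is unstable.

unstable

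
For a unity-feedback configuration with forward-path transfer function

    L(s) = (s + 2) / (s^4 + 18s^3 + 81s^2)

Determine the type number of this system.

Factor s from the denominator: s^4 + 18s^3 + 81s^2 = s^2·(s^2 + 18s + 81).
There are 2 poles at the origin, so the system is Type 2.

Type 2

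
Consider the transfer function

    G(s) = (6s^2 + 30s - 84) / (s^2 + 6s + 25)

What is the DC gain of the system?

Set s = 0: G(0) = (-84) / (25) = -84/25.

G(0) = -84/25 ≈ -3.360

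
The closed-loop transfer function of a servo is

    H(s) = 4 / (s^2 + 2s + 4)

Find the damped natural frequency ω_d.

ω_d ≈ 1.732 rad/s

Comparing s^2 + 2s + 4 to s^2 + 2ζωₙs + ωₙ²: ωₙ = 2 rad/s and ζ = 2/(2·2) = 0.5.
ζωₙ = 2/2 = 1, so ω_d = ωₙ√(1−ζ²) = √(ωₙ² − (ζωₙ)²) = √(4 − 1²) = √3 ≈ 1.732 rad/s.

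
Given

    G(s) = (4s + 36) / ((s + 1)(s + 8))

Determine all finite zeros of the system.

Set the numerator to zero: 4s + 36 = 0, i.e. 4·(s + 9) = 0.
So s = -9.

s = -9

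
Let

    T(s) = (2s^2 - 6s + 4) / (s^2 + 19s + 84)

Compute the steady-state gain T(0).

T(0) = 1/21 ≈ 0.04762

Set s = 0: T(0) = (4) / (84) = 1/21.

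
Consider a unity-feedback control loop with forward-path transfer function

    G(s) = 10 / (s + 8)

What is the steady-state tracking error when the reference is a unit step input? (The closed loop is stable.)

e_ss = 0.4444

G(s) has no poles at the origin.
This is a Type 0 system. Kp = lim_{s→0} G(s) = 10/8 = 5/4.
e_ss = 1/(1 + Kp) = 1/(1 + 5/4) = 4/9 ≈ 0.4444.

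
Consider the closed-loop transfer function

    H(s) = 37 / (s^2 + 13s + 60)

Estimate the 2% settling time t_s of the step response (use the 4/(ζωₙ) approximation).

Comparing s^2 + 13s + 60 to s^2 + 2ζωₙs + ωₙ²: ωₙ = √60 ≈ 7.746 rad/s and ζ = 13/(2·√60) ≈ 0.8391.
ζωₙ = 13/2 = 6.5, so t_s ≈ 4/(ζωₙ) = 4/6.5 ≈ 0.6154 s.

t_s ≈ 0.6154 s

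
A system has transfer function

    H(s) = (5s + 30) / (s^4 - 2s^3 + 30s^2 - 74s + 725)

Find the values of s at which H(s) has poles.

s = -2 ± 5j, 3 ± 4j

The poles are the roots of the denominator s^4 - 2s^3 + 30s^2 - 74s + 725 = 0.
No real roots exist; factor into two real quadratics: (s^2 + 4s + 29)(s^2 - 6s + 25) = 0.
Each quadratic gives a conjugate pair via the quadratic formula.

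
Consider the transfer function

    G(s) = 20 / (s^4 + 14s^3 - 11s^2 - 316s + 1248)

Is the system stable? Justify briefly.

The denominator s^4 + 14s^3 - 11s^2 - 316s + 1248 factors as (s + 8)(s + 12)(s^2 - 6s + 13), giving poles at s = -8, -12, 3 + 2j, 3 - 2j.
Since the pole(s) at s = 3 + 2j, 3 - 2j lie in the right half-plane, the system is unstable.

unstable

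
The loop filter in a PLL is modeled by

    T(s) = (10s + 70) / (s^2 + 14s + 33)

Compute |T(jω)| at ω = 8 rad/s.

|T(j8)| ≈ 0.9147

Substitute s = j8: numerator = 70 + j80, denominator = -31 + j112.
|T(j8)| = |70 + j80| / |-31 + j112| = 106.30 / 116.21 ≈ 0.9147.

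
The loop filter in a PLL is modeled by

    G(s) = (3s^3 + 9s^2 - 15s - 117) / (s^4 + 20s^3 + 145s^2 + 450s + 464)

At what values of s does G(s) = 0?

Set the numerator to zero: 3s^3 + 9s^2 - 15s - 117 = 0, i.e. 3·(s^3 + 3s^2 - 5s - 39) = 0.
Factoring: (s^2 + 6s + 13)(s - 3) = 0.

s = -3 + 2j, -3 - 2j, 3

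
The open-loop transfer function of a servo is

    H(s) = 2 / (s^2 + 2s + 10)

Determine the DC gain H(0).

At s = 0 each factor (s + a) contributes a and each (s^2 + bs + c) contributes c.
H(0) = 2·1 / ((10)) = 2/10 = 1/5.

H(0) = 1/5 ≈ 0.2000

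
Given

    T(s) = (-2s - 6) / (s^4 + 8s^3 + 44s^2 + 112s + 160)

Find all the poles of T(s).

s = -2 + 4j, -2 - 4j, -2 + 2j, -2 - 2j

The poles are the roots of the denominator s^4 + 8s^3 + 44s^2 + 112s + 160 = 0.
No real roots exist; factor into two real quadratics: (s^2 + 4s + 20)(s^2 + 4s + 8) = 0.
Each quadratic gives a conjugate pair via the quadratic formula.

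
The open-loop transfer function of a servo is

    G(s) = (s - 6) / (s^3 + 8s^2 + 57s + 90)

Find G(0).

G(0) = -1/15 ≈ -0.06667

Set s = 0: G(0) = (-6) / (90) = -1/15.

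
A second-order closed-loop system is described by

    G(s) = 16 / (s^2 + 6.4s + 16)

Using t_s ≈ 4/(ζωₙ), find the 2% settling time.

Comparing s^2 + 6.4s + 16 to s^2 + 2ζωₙs + ωₙ²: ωₙ = 4 rad/s and ζ = 6.4/(2·4) = 0.8.
ζωₙ = 6.4/2 = 3.2, so t_s ≈ 4/(ζωₙ) = 4/3.2 = 1.250 s.

t_s ≈ 1.250 s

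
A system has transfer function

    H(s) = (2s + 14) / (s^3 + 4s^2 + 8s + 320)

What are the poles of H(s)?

The poles are the roots of the denominator s^3 + 4s^2 + 8s + 320 = 0.
Trying s = -8: the polynomial evaluates to 0, so (s + 8) is a factor.
Dividing out leaves s^2 - 4s + 40 = 0.
The quadratic formula then gives s = 2 ± 6j.

s = 2 ± 6j, -8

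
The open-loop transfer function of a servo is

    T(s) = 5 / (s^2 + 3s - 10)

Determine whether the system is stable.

The denominator s^2 + 3s - 10 factors as (s + 5)(s - 2), giving poles at s = -5, 2.
Since the pole(s) at s = 2 lie in the right half-plane, the system is unstable.

unstable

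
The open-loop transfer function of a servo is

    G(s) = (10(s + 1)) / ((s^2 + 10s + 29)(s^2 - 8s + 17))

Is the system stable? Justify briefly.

unstable

The poles can be read from the denominator factors: s = -5 ± 2j, 4 ± j.
Since the pole(s) at s = 4 + j, 4 - j lie in the right half-plane, the system is unstable.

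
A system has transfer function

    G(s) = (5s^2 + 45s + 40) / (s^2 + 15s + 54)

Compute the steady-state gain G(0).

Set s = 0: G(0) = (40) / (54) = 20/27.

G(0) = 20/27 ≈ 0.7407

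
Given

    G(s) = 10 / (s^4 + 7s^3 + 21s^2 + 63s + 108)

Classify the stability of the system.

The denominator s^4 + 7s^3 + 21s^2 + 63s + 108 factors as (s^2 + 9)(s + 4)(s + 3), giving poles at s = ±3j, -4, -3.
Since the simple pole(s) at s = 3j, -3j lie on the jω-axis with none in the right half-plane, the system is marginally stable.

marginally stable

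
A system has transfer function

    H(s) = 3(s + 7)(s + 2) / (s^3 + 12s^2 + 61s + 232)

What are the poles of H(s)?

s = -8, -2 + 5j, -2 - 5j

The poles are the roots of the denominator s^3 + 12s^2 + 61s + 232 = 0.
Trying s = -8: the polynomial evaluates to 0, so (s + 8) is a factor.
Dividing out leaves s^2 + 4s + 29 = 0.
The quadratic formula then gives s = -2 ± 5j.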